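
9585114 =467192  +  9117922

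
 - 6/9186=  - 1/1531  =  - 0.00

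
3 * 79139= 237417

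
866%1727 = 866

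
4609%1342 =583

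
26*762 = 19812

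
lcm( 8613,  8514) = 740718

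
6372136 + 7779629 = 14151765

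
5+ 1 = 6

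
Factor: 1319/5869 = 1319^1*5869^( - 1 )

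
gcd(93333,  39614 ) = 1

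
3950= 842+3108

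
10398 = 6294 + 4104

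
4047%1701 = 645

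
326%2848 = 326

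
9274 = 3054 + 6220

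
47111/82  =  47111/82 = 574.52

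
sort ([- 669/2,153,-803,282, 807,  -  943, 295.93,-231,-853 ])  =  [-943, - 853,-803 , - 669/2,- 231,153,282, 295.93, 807 ]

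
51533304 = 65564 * 786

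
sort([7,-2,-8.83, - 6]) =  [ - 8.83,-6 , - 2 , 7]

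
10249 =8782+1467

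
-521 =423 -944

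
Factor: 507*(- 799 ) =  - 405093=- 3^1*13^2*17^1*47^1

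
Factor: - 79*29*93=  -  3^1*29^1*31^1*79^1 = - 213063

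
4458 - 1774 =2684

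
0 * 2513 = 0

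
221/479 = 221/479 = 0.46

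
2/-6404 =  - 1/3202 = - 0.00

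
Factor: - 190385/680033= - 5^1*13^1 * 29^1 * 6733^( - 1) = - 1885/6733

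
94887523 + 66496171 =161383694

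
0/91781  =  0 =0.00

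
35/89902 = 35/89902 = 0.00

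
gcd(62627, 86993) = 1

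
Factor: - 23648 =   -  2^5 * 739^1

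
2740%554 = 524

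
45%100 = 45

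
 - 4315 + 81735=77420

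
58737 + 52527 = 111264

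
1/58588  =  1/58588 = 0.00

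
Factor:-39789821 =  - 39789821^1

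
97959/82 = 1194 + 51/82  =  1194.62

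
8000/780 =10 + 10/39  =  10.26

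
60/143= 60/143 = 0.42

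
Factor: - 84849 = -3^1*  28283^1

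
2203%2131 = 72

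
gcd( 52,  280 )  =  4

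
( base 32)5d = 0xad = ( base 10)173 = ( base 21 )85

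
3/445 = 3/445 = 0.01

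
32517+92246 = 124763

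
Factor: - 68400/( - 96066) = 3800/5337 = 2^3*3^(- 2 )*5^2*19^1*593^( - 1)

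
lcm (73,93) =6789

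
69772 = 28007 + 41765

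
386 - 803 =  - 417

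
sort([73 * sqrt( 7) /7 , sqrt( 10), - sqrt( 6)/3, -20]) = [ - 20, - sqrt ( 6)/3  ,  sqrt(10),73*sqrt(7)/7 ]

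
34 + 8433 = 8467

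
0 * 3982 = 0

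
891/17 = 52+7/17 =52.41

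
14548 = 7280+7268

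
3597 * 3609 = 12981573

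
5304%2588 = 128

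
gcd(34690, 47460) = 10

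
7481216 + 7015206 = 14496422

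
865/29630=173/5926  =  0.03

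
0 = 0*739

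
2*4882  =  9764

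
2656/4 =664 = 664.00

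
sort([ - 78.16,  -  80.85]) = [ - 80.85, - 78.16 ]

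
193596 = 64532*3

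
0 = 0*8610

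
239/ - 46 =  - 6 + 37/46 = -5.20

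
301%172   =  129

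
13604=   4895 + 8709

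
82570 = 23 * 3590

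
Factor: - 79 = - 79^1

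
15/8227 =15/8227 = 0.00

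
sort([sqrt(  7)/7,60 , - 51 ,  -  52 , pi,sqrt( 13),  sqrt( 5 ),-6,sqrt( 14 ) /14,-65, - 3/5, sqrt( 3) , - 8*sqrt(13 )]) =[  -  65, - 52,- 51 ,  -  8*sqrt(13),  -  6,- 3/5, sqrt( 14) /14 , sqrt( 7 ) /7,sqrt(3) , sqrt( 5), pi,sqrt( 13), 60]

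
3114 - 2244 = 870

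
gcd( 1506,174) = 6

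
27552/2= 13776 = 13776.00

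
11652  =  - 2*( - 5826 )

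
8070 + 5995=14065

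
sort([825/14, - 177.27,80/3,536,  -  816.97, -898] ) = [ - 898,  -  816.97, - 177.27, 80/3,825/14, 536] 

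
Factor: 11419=19^1*601^1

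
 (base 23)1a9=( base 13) 471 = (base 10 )768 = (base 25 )15I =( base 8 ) 1400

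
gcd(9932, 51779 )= 13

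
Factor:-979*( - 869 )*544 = 462808544 = 2^5 * 11^2 * 17^1 * 79^1*89^1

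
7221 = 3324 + 3897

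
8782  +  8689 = 17471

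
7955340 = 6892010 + 1063330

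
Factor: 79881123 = 3^1*7^2*53^1*10253^1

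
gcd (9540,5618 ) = 106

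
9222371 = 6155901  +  3066470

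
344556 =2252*153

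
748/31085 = 748/31085 = 0.02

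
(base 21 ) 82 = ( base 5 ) 1140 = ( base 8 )252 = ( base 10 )170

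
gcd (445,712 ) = 89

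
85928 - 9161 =76767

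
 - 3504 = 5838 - 9342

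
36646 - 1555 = 35091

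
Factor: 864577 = 7^1*29^1*4259^1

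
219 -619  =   - 400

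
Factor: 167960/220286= 260/341 = 2^2*5^1*11^( - 1)*13^1*31^ ( - 1 )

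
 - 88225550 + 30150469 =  - 58075081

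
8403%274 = 183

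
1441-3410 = -1969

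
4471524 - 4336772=134752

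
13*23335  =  303355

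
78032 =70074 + 7958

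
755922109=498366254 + 257555855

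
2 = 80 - 78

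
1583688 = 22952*69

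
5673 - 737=4936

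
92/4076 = 23/1019 = 0.02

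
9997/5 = 1999 +2/5 = 1999.40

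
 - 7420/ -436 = 1855/109 = 17.02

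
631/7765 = 631/7765 = 0.08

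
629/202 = 629/202 = 3.11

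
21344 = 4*5336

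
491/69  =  491/69=7.12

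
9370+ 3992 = 13362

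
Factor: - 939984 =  - 2^4*3^1*19583^1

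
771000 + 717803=1488803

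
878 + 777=1655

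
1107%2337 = 1107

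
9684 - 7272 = 2412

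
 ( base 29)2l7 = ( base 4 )203322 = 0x8FA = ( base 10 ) 2298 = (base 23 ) 47l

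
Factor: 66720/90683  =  2^5*3^1*5^1*29^(-1 )*53^( - 1)*59^( - 1)*139^1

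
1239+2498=3737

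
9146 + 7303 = 16449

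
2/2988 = 1/1494 =0.00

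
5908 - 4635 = 1273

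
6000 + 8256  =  14256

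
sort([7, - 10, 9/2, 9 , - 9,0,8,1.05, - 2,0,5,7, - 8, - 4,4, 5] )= [ - 10, - 9, - 8, - 4, - 2, 0, 0,1.05, 4, 9/2, 5,5 , 7,  7,8,9] 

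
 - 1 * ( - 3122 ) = 3122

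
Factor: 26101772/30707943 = 2^2*3^(-1)*  7^( - 1 )*277^( - 1)*5279^( - 1)*6525443^1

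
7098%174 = 138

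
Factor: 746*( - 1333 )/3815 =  - 994418/3815 = -2^1 *5^(-1)*7^( - 1)*31^1*43^1*109^( - 1 )*373^1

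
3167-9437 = -6270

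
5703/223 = 5703/223 = 25.57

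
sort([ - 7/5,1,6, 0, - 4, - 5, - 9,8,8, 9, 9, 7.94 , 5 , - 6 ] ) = [ - 9, - 6, - 5, - 4,  -  7/5, 0,  1, 5,6,7.94,8,  8,9,9]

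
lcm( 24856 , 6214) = 24856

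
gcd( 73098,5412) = 6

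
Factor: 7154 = 2^1*7^2*73^1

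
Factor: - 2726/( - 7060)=1363/3530 = 2^ ( - 1 )*5^( - 1)*29^1*47^1 * 353^( - 1)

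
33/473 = 3/43 = 0.07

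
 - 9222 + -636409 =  - 645631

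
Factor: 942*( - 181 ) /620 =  - 85251/310 = - 2^( - 1) * 3^1 *5^( - 1)*31^ ( - 1)*157^1*181^1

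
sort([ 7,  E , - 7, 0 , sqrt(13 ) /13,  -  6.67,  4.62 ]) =[ - 7,- 6.67 , 0, sqrt (13 )/13,E , 4.62,7 ]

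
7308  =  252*29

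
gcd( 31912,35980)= 4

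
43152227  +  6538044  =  49690271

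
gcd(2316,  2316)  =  2316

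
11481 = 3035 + 8446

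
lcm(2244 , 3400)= 112200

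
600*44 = 26400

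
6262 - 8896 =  - 2634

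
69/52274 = 69/52274 = 0.00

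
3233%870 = 623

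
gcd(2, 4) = 2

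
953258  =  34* 28037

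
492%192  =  108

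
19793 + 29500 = 49293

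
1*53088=53088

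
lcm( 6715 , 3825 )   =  302175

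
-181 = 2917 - 3098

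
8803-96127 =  - 87324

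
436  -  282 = 154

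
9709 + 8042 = 17751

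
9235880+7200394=16436274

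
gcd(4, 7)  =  1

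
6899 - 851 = 6048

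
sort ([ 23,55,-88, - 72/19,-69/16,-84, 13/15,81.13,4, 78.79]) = [ - 88  , - 84,  -  69/16,-72/19, 13/15 , 4,23,55, 78.79, 81.13]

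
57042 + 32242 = 89284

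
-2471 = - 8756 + 6285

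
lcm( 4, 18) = 36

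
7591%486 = 301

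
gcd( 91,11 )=1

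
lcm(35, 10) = 70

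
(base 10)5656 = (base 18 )h84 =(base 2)1011000011000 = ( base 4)1120120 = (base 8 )13030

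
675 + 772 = 1447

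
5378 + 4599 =9977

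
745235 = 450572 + 294663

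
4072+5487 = 9559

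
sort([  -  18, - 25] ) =[ - 25, - 18]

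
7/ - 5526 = - 7/5526=   -0.00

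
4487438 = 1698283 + 2789155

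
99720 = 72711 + 27009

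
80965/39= 80965/39 = 2076.03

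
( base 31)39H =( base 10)3179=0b110001101011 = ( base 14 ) 1231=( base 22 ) 6cb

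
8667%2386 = 1509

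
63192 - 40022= 23170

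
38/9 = 38/9=4.22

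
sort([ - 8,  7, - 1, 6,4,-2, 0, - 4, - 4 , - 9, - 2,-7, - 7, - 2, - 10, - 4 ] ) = [ - 10, - 9 , - 8, - 7, - 7, - 4, - 4, - 4, - 2,  -  2,-2, - 1, 0, 4,6, 7 ] 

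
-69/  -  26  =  69/26 =2.65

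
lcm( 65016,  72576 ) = 3120768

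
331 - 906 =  - 575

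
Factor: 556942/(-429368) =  - 2^ ( -2)* 191^( -1)*991^1 = - 991/764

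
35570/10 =3557 = 3557.00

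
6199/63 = 6199/63 = 98.40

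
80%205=80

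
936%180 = 36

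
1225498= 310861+914637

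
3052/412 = 763/103 = 7.41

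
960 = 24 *40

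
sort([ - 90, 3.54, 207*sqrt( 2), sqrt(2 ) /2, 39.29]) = [-90,  sqrt( 2)/2,  3.54,39.29, 207 * sqrt ( 2 )]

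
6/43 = 6/43 = 0.14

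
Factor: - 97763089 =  - 29^1*587^1*5743^1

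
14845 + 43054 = 57899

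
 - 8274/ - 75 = 2758/25  =  110.32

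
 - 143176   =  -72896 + -70280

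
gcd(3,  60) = 3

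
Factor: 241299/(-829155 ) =-3^5 * 5^(-1) * 167^ ( - 1) = - 243/835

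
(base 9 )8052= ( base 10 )5879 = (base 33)5D5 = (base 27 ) 81K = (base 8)13367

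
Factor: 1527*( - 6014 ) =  - 9183378= - 2^1 * 3^1*31^1*97^1*509^1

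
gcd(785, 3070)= 5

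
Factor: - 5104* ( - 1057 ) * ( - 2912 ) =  - 2^9*7^2*11^1*13^1*29^1*151^1=- 15710030336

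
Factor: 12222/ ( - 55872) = -7/32  =  - 2^(- 5)*7^1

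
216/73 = 2  +  70/73= 2.96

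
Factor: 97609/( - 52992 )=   -  2^( - 8 )*3^( - 2 ) *23^( - 1 ) * 97609^1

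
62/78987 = 62/78987= 0.00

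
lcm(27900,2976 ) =223200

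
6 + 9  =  15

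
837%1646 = 837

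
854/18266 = 427/9133 = 0.05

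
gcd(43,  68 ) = 1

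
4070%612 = 398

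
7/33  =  7/33  =  0.21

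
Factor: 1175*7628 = 8962900 = 2^2*5^2 *47^1*1907^1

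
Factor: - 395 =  - 5^1*79^1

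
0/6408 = 0 = 0.00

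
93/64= 93/64 = 1.45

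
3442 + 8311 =11753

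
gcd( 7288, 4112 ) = 8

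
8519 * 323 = 2751637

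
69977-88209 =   -  18232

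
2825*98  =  276850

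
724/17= 724/17 =42.59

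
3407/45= 75  +  32/45 = 75.71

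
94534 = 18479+76055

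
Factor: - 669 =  - 3^1*223^1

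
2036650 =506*4025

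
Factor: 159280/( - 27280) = - 181/31 = - 31^ ( - 1)*181^1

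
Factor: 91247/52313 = 13^1*7019^1*52313^(  -  1 )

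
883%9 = 1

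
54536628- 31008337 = 23528291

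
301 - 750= - 449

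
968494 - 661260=307234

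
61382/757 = 81 + 65/757  =  81.09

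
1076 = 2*538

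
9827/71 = 9827/71 = 138.41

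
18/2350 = 9/1175 = 0.01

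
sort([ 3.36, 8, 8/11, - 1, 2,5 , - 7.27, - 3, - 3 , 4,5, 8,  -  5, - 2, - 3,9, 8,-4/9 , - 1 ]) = [-7.27,-5, - 3, - 3, - 3, - 2,-1, - 1, - 4/9,8/11 , 2,3.36, 4,5 , 5, 8, 8,8, 9 ]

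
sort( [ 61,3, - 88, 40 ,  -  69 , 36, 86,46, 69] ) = [-88, - 69 , 3, 36,40,46, 61,69,86] 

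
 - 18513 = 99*(-187 ) 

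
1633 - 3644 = -2011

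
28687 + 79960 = 108647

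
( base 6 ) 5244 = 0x49C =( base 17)417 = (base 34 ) 10o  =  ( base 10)1180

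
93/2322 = 31/774 = 0.04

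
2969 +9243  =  12212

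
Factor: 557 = 557^1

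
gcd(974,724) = 2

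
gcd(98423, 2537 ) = 1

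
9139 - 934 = 8205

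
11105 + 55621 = 66726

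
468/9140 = 117/2285 = 0.05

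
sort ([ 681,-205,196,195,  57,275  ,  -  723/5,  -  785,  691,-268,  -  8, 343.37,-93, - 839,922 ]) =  [  -  839, - 785,  -  268,  -  205,  -  723/5,-93,  -  8,57, 195, 196,  275, 343.37, 681,691,922] 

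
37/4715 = 37/4715 = 0.01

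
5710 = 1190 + 4520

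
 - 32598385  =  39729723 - 72328108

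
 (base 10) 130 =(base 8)202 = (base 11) 109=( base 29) 4e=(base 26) 50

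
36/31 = 1 + 5/31 = 1.16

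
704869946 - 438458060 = 266411886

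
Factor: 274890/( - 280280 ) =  - 51/52= - 2^(-2)*3^1*13^( - 1 )*17^1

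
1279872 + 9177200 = 10457072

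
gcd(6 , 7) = 1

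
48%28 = 20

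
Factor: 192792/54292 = 174/49 = 2^1 * 3^1 *7^( - 2)*29^1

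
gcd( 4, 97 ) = 1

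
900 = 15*60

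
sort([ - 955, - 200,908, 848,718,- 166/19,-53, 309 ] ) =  [-955,-200, - 53,-166/19, 309, 718, 848, 908] 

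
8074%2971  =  2132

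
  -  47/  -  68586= 47/68586 = 0.00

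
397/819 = 397/819 = 0.48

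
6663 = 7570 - 907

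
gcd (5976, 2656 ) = 664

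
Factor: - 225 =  - 3^2*5^2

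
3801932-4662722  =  -860790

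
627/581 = 627/581 = 1.08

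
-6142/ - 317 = 6142/317 = 19.38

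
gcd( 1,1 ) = 1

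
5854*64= 374656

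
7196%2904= 1388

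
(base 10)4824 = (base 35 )3WT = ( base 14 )1A88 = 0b1001011011000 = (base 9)6550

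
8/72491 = 8/72491 = 0.00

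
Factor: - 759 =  - 3^1 *11^1*23^1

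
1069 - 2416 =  - 1347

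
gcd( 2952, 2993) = 41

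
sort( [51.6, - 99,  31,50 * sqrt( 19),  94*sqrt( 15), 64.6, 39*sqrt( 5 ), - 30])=[ - 99, - 30, 31,51.6, 64.6,39*sqrt( 5 ), 50*sqrt( 19 ), 94*sqrt ( 15)] 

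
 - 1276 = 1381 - 2657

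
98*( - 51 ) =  - 4998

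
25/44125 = 1/1765 = 0.00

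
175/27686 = 175/27686=0.01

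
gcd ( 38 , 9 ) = 1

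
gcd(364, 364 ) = 364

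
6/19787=6/19787  =  0.00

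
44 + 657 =701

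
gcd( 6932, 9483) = 1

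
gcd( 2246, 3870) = 2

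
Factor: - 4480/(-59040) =28/369 = 2^2*3^ ( - 2)*7^1*41^( - 1 )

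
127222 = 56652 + 70570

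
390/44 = 8 + 19/22 = 8.86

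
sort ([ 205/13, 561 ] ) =[205/13, 561 ]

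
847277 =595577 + 251700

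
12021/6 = 2003+1/2 = 2003.50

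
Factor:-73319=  - 157^1*467^1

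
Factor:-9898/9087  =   - 2^1*3^( - 1)*7^2*13^( - 1)*101^1 * 233^(-1) 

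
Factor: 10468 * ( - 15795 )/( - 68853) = 55114020/22951   =  2^2 * 3^4 * 5^1*13^1*59^(  -  1) * 389^( -1) * 2617^1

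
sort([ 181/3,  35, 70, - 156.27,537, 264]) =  [-156.27,35,181/3,70, 264, 537 ]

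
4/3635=4/3635 = 0.00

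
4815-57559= -52744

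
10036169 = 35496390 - 25460221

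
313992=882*356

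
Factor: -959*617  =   - 7^1*137^1*617^1 = - 591703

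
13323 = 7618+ 5705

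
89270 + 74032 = 163302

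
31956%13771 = 4414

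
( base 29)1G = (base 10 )45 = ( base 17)2B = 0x2d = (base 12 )39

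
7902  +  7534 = 15436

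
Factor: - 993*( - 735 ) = 729855 = 3^2*5^1*7^2*331^1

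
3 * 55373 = 166119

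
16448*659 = 10839232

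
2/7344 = 1/3672=0.00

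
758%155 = 138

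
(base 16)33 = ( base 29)1M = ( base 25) 21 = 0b110011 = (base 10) 51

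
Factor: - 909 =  -3^2*101^1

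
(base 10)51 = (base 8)63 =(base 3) 1220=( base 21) 29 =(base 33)1I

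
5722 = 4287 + 1435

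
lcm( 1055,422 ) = 2110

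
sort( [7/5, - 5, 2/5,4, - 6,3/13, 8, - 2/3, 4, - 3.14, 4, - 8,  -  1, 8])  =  [ - 8, - 6, - 5 ,-3.14, -1 , - 2/3, 3/13, 2/5, 7/5, 4, 4 , 4,8,8] 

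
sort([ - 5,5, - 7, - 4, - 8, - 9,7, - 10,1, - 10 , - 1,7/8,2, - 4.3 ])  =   [-10 ,  -  10, - 9,-8, - 7,-5, - 4.3, - 4 , - 1, 7/8,1, 2 , 5, 7 ]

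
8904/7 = 1272 = 1272.00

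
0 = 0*4460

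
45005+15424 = 60429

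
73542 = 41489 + 32053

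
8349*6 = 50094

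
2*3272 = 6544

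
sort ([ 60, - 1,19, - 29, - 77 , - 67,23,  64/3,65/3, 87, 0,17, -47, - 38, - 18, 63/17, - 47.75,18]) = [ - 77, - 67, - 47.75,  -  47, - 38, - 29, - 18,-1,0,  63/17,17, 18, 19,64/3,65/3, 23, 60, 87 ] 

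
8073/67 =120+ 33/67 = 120.49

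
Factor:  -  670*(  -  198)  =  2^2*3^2*5^1*11^1*67^1 = 132660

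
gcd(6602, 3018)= 2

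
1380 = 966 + 414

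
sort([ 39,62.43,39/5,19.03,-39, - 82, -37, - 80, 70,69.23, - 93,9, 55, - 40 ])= [- 93,-82, - 80,  -  40, - 39,-37,39/5,9,19.03,39, 55,62.43, 69.23, 70]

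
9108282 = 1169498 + 7938784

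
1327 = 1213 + 114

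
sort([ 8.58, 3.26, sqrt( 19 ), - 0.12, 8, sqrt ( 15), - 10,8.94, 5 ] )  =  [-10 , - 0.12, 3.26,sqrt( 15), sqrt(19),  5 , 8, 8.58, 8.94 ]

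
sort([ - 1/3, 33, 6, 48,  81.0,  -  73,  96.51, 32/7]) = [  -  73, - 1/3, 32/7, 6,33  ,  48,81.0, 96.51]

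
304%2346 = 304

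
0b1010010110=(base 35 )IW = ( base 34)jg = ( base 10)662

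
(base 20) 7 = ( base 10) 7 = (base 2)111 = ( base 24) 7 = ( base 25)7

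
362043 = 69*5247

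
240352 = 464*518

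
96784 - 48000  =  48784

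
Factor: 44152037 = 1301^1*33937^1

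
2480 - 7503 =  - 5023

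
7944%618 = 528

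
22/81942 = 11/40971 = 0.00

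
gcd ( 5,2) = 1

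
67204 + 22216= 89420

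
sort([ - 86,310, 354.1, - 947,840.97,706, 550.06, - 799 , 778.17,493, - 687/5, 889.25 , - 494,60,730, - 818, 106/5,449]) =[ - 947, - 818 , - 799, - 494,  -  687/5, -86,106/5,60, 310,354.1,449, 493,550.06,706,730, 778.17, 840.97,889.25 ] 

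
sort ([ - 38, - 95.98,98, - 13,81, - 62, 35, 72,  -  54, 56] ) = [  -  95.98, - 62, - 54, -38,  -  13,35, 56 , 72, 81,98 ] 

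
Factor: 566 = 2^1*283^1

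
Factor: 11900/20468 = 25/43 = 5^2*43^( - 1 )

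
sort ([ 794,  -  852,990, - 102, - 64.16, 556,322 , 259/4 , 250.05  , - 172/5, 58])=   [ - 852, - 102, - 64.16, - 172/5,58,259/4 , 250.05,  322,556,  794,  990]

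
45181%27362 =17819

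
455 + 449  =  904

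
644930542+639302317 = 1284232859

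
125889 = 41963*3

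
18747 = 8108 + 10639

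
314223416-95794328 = 218429088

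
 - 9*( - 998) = 8982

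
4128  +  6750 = 10878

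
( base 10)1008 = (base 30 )13i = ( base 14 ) 520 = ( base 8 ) 1760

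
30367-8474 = 21893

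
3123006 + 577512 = 3700518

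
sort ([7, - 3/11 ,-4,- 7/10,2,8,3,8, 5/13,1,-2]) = [ - 4, - 2,-7/10, - 3/11,  5/13, 1,2,3 , 7,8,8]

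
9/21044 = 9/21044 = 0.00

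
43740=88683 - 44943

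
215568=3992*54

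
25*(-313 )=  - 7825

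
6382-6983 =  - 601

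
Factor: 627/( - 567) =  - 209/189 =- 3^ (-3)*7^( - 1 )*11^1*19^1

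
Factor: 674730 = 2^1*3^4*5^1*7^2*17^1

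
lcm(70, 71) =4970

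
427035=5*85407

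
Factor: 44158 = 2^1*22079^1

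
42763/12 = 3563+ 7/12 = 3563.58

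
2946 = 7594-4648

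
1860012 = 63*29524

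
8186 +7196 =15382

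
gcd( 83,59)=1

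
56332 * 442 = 24898744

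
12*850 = 10200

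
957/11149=957/11149=   0.09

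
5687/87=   65 + 32/87= 65.37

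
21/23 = 21/23 = 0.91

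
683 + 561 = 1244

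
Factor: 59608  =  2^3 * 7451^1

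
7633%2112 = 1297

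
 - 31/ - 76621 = 31/76621 = 0.00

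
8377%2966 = 2445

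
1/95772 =1/95772 =0.00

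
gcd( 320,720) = 80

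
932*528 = 492096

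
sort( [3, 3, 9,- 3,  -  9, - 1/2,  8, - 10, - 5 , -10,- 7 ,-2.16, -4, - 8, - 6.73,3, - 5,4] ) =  [ - 10 , - 10, - 9,  -  8, - 7, - 6.73, - 5,- 5, - 4, - 3 , - 2.16,  -  1/2,  3,3,3,  4,8, 9 ]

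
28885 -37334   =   - 8449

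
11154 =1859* 6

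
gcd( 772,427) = 1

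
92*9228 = 848976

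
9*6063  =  54567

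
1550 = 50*31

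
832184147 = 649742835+182441312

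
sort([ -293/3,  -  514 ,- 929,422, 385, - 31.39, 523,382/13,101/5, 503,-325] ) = [  -  929,- 514 ,-325,- 293/3,-31.39,101/5,382/13,385,  422,503,523]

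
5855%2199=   1457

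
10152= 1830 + 8322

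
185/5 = 37 = 37.00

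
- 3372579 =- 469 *7191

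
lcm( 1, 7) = 7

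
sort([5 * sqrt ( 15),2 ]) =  [ 2  ,  5 * sqrt( 15) ] 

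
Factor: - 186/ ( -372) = 2^(  -  1)=1/2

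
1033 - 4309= -3276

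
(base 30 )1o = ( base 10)54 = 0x36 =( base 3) 2000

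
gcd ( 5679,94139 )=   1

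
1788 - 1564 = 224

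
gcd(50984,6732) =4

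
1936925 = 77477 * 25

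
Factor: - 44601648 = -2^4*3^1*7^1*13^1*10211^1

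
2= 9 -7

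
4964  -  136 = 4828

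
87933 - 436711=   -  348778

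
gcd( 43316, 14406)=98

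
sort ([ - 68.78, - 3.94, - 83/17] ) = [ - 68.78,-83/17,-3.94]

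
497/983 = 497/983=0.51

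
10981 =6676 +4305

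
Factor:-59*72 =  - 4248  =  - 2^3*3^2*59^1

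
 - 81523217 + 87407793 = 5884576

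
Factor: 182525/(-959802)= - 2^( - 1 )*3^ (-1 )*5^2*7^2*149^1*347^( - 1 )*461^( - 1) 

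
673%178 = 139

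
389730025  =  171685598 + 218044427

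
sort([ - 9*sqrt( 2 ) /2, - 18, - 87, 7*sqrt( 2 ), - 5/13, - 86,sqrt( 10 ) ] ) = [ - 87, - 86, - 18, - 9*sqrt ( 2)/2,-5/13, sqrt(10),7* sqrt( 2 )] 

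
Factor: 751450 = 2^1*5^2*7^1*19^1*113^1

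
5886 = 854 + 5032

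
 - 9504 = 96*( - 99)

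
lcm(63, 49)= 441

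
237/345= 79/115 = 0.69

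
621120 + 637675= 1258795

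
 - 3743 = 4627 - 8370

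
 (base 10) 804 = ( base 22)1ec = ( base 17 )2d5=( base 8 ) 1444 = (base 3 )1002210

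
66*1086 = 71676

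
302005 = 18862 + 283143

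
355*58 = 20590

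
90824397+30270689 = 121095086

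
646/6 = 323/3= 107.67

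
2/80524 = 1/40262 = 0.00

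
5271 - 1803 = 3468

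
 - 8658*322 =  - 2787876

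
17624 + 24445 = 42069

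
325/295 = 65/59 = 1.10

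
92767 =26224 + 66543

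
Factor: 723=3^1 * 241^1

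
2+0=2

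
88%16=8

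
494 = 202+292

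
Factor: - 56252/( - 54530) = 98/95 = 2^1*5^( - 1)*7^2*19^ ( - 1)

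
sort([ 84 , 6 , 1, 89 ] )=[ 1,  6, 84 , 89] 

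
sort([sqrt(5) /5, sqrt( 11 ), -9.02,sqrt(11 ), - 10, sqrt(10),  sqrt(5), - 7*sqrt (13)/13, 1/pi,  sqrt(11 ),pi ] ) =[ - 10,-9.02,-7*sqrt( 13) /13, 1/pi, sqrt(5 )/5,sqrt(5 ), pi,sqrt( 10 ),sqrt( 11 ),sqrt ( 11),sqrt (11 )]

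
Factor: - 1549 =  -1549^1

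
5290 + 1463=6753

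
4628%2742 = 1886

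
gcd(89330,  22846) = 2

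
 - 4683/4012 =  - 4683/4012=- 1.17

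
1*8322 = 8322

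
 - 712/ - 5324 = 178/1331 = 0.13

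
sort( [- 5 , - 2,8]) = [ - 5, - 2,8]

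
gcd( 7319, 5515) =1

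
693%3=0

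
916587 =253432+663155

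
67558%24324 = 18910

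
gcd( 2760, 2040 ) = 120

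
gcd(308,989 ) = 1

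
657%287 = 83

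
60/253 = 60/253= 0.24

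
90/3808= 45/1904 =0.02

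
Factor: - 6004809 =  - 3^2*193^1*3457^1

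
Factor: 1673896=2^3*7^1*71^1*421^1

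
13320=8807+4513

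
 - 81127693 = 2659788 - 83787481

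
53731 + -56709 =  - 2978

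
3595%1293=1009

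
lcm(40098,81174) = 3328134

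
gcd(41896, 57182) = 2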